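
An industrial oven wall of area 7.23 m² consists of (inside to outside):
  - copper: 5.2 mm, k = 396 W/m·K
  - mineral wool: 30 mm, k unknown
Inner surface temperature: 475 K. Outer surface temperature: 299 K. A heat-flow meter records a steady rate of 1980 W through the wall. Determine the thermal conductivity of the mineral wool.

Series thermal resistances:
R_copper = L/(kA) = 0.0052/(396×7.23) = 1.816×10^-6 K/W
Sum of known resistances R_other = 1.816×10^-6 K/W
Total R = ΔT/Q = 176/1980 = 0.08889 K/W
R_mineral wool = R_total − R_other = 0.08889 K/W
k = L/(R·A) = 0.03/(0.08889×7.23)

k ≈ 0.0467 W/(m·K)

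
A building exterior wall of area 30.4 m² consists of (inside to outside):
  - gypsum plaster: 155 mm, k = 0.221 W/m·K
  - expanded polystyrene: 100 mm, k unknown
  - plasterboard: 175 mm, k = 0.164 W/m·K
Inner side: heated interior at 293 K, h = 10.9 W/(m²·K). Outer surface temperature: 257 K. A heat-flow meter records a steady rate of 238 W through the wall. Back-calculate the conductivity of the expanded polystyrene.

k ≈ 0.0365 W/(m·K)

Thermal resistances in series:
R_inner film = 1/(h_i·A) = 1/(10.9×30.4) = 0.003018 K/W
R_gypsum plaster = L/(kA) = 0.155/(0.221×30.4) = 0.02307 K/W
R_plasterboard = L/(kA) = 0.175/(0.164×30.4) = 0.0351 K/W
Sum of known resistances R_other = 0.06119 K/W
Total R = ΔT/Q = 36/238 = 0.1513 K/W
R_expanded polystyrene = R_total − R_other = 0.09007 K/W
k = L/(R·A) = 0.1/(0.09007×30.4)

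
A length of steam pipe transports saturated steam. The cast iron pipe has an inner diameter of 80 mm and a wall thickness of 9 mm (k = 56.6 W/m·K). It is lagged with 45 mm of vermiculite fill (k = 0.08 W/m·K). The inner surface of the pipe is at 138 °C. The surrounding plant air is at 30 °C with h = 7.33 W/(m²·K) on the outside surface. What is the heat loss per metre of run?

q′ ≈ 70.7 W/m

Treating each annulus and film as a series resistance:
R_cast iron pipe wall = ln(49/40)/(2π×56.6×1) = 5.707×10^-4 K/W
R_vermiculite fill = ln(94/49)/(2π×0.08×1) = 1.296 K/W
R_outer film = 1/(h_o·2πr_oL) = 1/(7.33×2π×0.094×1) = 0.231 K/W
R_total = 1.528 K/W
Q = ΔT/R_total = 108/1.528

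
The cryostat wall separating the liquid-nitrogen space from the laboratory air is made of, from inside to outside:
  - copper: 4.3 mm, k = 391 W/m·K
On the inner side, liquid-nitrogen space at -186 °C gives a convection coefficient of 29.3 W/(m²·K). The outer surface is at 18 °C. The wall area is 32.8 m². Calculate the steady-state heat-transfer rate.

Model the wall as resistances in series:
R_inner film = 1/(h_i·A) = 1/(29.3×32.8) = 0.001041 K/W
R_copper = L/(kA) = 0.0043/(391×32.8) = 3.353×10^-7 K/W
R_total = 0.001041 K/W
Q = ΔT / R_total = 204 / 0.001041

Q ≈ 196000 W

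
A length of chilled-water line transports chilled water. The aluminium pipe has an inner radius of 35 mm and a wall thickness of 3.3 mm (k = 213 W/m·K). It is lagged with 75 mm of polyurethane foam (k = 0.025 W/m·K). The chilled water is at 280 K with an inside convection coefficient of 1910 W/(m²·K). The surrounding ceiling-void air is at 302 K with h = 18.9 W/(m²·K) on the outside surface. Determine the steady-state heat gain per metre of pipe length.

Radial resistances (cylindrical: R_cond = ln(r_o/r_i)/(2πkL), R_conv = 1/(h·2πrL)):
R_inner film = 1/(h_i·2πr₁L) = 1/(1910×2π×0.035×1) = 0.002381 K/W
R_aluminium pipe wall = ln(38.3/35)/(2π×213×1) = 6.732×10^-5 K/W
R_polyurethane foam = ln(113.3/38.3)/(2π×0.025×1) = 6.905 K/W
R_outer film = 1/(h_o·2πr_oL) = 1/(18.9×2π×0.1133×1) = 0.07432 K/W
R_total = 6.981 K/W
Q = ΔT/R_total = 22/6.981

q′ ≈ 3.15 W/m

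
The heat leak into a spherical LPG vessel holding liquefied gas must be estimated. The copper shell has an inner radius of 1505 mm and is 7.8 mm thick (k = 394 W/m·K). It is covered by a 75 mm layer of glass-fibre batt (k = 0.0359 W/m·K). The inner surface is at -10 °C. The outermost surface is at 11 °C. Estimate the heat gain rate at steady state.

Q ≈ 303 W

Spherical conduction: R = (1/r_in − 1/r_out)/(4πk) per layer; series-sum.
R_copper shell = (1/1.505 − 1/1.5128)/(4π×394) = 6.919×10^-7 K/W
R_glass-fibre batt = (1/1.5128 − 1/1.5878)/(4π×0.0359) = 0.06921 K/W
R_total = 0.06921 K/W
Q = ΔT/R_total = 21/0.06921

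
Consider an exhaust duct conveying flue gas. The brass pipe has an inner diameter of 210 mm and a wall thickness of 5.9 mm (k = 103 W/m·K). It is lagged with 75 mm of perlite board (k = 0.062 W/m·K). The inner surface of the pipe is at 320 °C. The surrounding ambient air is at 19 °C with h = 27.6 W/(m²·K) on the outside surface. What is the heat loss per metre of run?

Treating each annulus and film as a series resistance:
R_brass pipe wall = ln(110.9/105)/(2π×103×1) = 8.447×10^-5 K/W
R_perlite board = ln(185.9/110.9)/(2π×0.062×1) = 1.326 K/W
R_outer film = 1/(h_o·2πr_oL) = 1/(27.6×2π×0.1859×1) = 0.03102 K/W
R_total = 1.357 K/W
Q = ΔT/R_total = 301/1.357

q′ ≈ 222 W/m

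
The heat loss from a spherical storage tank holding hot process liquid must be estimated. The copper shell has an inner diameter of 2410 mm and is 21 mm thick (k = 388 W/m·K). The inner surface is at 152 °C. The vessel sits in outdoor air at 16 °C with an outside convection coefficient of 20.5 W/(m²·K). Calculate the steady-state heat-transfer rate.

For a spherical shell R = (1/r₁ − 1/r₂)/(4πk); film R = 1/(h·4πr²). In series:
R_copper shell = (1/1.205 − 1/1.226)/(4π×388) = 2.915×10^-6 K/W
R_outer film = 1/(h·4πr_o²) = 1/(20.5×4π×1.226²) = 0.002583 K/W
R_total = 0.002586 K/W
Q = ΔT/R_total = 136/0.002586

Q ≈ 52600 W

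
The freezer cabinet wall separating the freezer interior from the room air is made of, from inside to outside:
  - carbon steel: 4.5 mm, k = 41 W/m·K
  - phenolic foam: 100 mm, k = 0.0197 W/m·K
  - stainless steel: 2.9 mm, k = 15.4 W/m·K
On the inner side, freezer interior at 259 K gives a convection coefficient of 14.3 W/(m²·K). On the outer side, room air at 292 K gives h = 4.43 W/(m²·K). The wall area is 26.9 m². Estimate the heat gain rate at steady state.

Series thermal resistances:
R_inner film = 1/(h_i·A) = 1/(14.3×26.9) = 0.0026 K/W
R_carbon steel = L/(kA) = 0.0045/(41×26.9) = 4.08×10^-6 K/W
R_phenolic foam = L/(kA) = 0.1/(0.0197×26.9) = 0.1887 K/W
R_stainless steel = L/(kA) = 0.0029/(15.4×26.9) = 7×10^-6 K/W
R_outer film = 1/(h_o·A) = 1/(4.43×26.9) = 0.008392 K/W
R_total = 0.1997 K/W
Q = ΔT / R_total = 33 / 0.1997

Q ≈ 165 W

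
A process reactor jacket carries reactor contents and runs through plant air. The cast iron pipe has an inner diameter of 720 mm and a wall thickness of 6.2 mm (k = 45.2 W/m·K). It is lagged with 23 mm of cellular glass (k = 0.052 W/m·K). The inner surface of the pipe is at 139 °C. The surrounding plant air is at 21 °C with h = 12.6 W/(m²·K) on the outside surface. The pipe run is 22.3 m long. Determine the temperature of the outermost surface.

T ≈ 38.5 °C

Treating each annulus and film as a series resistance:
R_cast iron pipe wall = ln(366.2/360)/(2π×45.2×22.3) = 2.696×10^-6 K/W
R_cellular glass = ln(389.2/366.2)/(2π×0.052×22.3) = 0.00836 K/W
R_outer film = 1/(h_o·2πr_oL) = 1/(12.6×2π×0.3892×22.3) = 0.001455 K/W
R_total = 0.009818 K/W
Q = ΔT/R_total = 118/0.009818
Q = 12000 W
T_interface = T_inner − Q·ΣR(inner→interface) = 139 − 12000×0.008363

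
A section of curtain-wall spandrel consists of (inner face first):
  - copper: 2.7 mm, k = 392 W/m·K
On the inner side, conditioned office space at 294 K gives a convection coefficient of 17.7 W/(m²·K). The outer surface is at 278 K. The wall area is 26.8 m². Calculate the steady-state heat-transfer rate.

Q ≈ 7590 W

Treating each layer as a thermal resistance in series:
R_inner film = 1/(h_i·A) = 1/(17.7×26.8) = 0.002108 K/W
R_copper = L/(kA) = 0.0027/(392×26.8) = 2.57×10^-7 K/W
R_total = 0.002108 K/W
Q = ΔT / R_total = 16 / 0.002108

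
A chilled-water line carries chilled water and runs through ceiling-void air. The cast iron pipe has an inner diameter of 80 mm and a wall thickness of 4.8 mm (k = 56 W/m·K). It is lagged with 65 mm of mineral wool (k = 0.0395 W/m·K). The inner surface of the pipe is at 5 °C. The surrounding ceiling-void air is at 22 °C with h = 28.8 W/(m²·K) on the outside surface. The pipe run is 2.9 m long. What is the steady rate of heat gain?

For a radial system each layer contributes R = ln(r_out/r_in)/(2πkL); films add R = 1/(hA).
R_cast iron pipe wall = ln(44.8/40)/(2π×56×2.9) = 1.111×10^-4 K/W
R_mineral wool = ln(109.8/44.8)/(2π×0.0395×2.9) = 1.246 K/W
R_outer film = 1/(h_o·2πr_oL) = 1/(28.8×2π×0.1098×2.9) = 0.01736 K/W
R_total = 1.263 K/W
Q = ΔT/R_total = 17/1.263

Q ≈ 13.5 W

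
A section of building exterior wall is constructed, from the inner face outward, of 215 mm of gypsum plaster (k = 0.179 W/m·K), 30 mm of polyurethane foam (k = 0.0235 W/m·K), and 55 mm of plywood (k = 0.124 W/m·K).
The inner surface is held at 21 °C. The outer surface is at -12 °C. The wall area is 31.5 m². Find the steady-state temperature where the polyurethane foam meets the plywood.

T ≈ -6.99 °C

Model the wall as resistances in series:
R_gypsum plaster = L/(kA) = 0.215/(0.179×31.5) = 0.03813 K/W
R_polyurethane foam = L/(kA) = 0.03/(0.0235×31.5) = 0.04053 K/W
R_plywood = L/(kA) = 0.055/(0.124×31.5) = 0.01408 K/W
R_total = 0.09274 K/W;  Q = ΔT/R_total = 33/0.09274 = 355.8 W
T_interface = T_inner − Q·ΣR(inner→interface) = 21 − 356×0.07866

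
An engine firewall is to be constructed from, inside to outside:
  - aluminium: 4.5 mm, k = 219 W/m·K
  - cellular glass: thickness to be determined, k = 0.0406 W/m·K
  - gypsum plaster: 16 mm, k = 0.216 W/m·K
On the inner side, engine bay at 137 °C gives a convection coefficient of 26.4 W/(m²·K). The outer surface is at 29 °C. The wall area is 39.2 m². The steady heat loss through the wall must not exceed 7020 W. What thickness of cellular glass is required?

L ≈ 19.9 mm

Thermal resistances in series:
R_inner film = 1/(h_i·A) = 1/(26.4×39.2) = 9.663×10^-4 K/W
R_aluminium = L/(kA) = 0.0045/(219×39.2) = 5.242×10^-7 K/W
R_gypsum plaster = L/(kA) = 0.016/(0.216×39.2) = 0.00189 K/W
Sum of the known resistances R_other = 0.002856 K/W
Required total resistance R_tot = ΔT/Q_allow = 108/7020 = 0.01538 K/W
R_cellular glass = R_tot − R_other = 0.01253 K/W
L = R·k·A = 0.01253×0.0406×39.2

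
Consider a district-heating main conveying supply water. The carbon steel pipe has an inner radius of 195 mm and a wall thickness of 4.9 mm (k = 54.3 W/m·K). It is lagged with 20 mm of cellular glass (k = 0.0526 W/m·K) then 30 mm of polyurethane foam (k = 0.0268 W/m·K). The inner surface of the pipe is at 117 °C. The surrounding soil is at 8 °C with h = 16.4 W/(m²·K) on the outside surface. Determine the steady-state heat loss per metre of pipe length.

q′ ≈ 100 W/m

Radial resistances (cylindrical: R_cond = ln(r_o/r_i)/(2πkL), R_conv = 1/(h·2πrL)):
R_carbon steel pipe wall = ln(199.9/195)/(2π×54.3×1) = 7.274×10^-5 K/W
R_cellular glass = ln(219.9/199.9)/(2π×0.0526×1) = 0.2885 K/W
R_polyurethane foam = ln(249.9/219.9)/(2π×0.0268×1) = 0.7595 K/W
R_outer film = 1/(h_o·2πr_oL) = 1/(16.4×2π×0.2499×1) = 0.03883 K/W
R_total = 1.087 K/W
Q = ΔT/R_total = 109/1.087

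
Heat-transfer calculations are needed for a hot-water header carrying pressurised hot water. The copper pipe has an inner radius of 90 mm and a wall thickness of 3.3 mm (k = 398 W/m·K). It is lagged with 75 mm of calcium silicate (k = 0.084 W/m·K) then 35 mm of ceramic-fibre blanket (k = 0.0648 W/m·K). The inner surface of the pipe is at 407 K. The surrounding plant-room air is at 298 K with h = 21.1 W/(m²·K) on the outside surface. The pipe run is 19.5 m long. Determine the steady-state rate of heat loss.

Q ≈ 1310 W

For a radial system each layer contributes R = ln(r_out/r_in)/(2πkL); films add R = 1/(hA).
R_copper pipe wall = ln(93.3/90)/(2π×398×19.5) = 7.385×10^-7 K/W
R_calcium silicate = ln(168.3/93.3)/(2π×0.084×19.5) = 0.05732 K/W
R_ceramic-fibre blanket = ln(203.3/168.3)/(2π×0.0648×19.5) = 0.0238 K/W
R_outer film = 1/(h_o·2πr_oL) = 1/(21.1×2π×0.2033×19.5) = 0.001903 K/W
R_total = 0.08302 K/W
Q = ΔT/R_total = 109/0.08302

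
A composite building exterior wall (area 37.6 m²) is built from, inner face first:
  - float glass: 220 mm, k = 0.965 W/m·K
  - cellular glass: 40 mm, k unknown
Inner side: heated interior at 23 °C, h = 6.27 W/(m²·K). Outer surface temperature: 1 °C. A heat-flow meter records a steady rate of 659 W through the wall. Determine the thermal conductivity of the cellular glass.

k ≈ 0.0461 W/(m·K)

Thermal resistances in series:
R_inner film = 1/(h_i·A) = 1/(6.27×37.6) = 0.004242 K/W
R_float glass = L/(kA) = 0.22/(0.965×37.6) = 0.006063 K/W
Sum of known resistances R_other = 0.01031 K/W
Total R = ΔT/Q = 22/659 = 0.03338 K/W
R_cellular glass = R_total − R_other = 0.02308 K/W
k = L/(R·A) = 0.04/(0.02308×37.6)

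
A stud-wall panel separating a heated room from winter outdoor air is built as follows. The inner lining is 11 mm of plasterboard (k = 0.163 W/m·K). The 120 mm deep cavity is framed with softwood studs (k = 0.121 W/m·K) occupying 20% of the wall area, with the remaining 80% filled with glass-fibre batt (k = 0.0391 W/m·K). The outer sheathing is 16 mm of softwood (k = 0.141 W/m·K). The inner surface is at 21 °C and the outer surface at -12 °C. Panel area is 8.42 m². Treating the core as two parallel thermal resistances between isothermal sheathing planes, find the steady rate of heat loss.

Q ≈ 119 W

Sheathing layers in series; stud and cavity paths in parallel between them.
R_inner = 0.011/(0.163×8.42) = 0.008015 K/W
R_stud  = 0.12/(0.121×0.2×8.42) = 0.5889 K/W
R_cav   = 0.12/(0.0391×0.8×8.42) = 0.4556 K/W
1/R_core = 1/R_stud + 1/R_cav → R_core = 0.2569 K/W
R_outer = 0.016/(0.141×8.42) = 0.01348 K/W
R_total = 0.2784 K/W
Q = ΔT/R_total = 33/0.2784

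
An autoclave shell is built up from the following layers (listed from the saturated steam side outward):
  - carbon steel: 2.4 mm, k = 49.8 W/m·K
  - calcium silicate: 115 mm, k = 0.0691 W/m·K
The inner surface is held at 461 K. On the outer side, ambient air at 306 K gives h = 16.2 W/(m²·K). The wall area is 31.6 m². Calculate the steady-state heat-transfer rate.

Q ≈ 2840 W

Treating each layer as a thermal resistance in series:
R_carbon steel = L/(kA) = 0.0024/(49.8×31.6) = 1.525×10^-6 K/W
R_calcium silicate = L/(kA) = 0.115/(0.0691×31.6) = 0.05267 K/W
R_outer film = 1/(h_o·A) = 1/(16.2×31.6) = 0.001953 K/W
R_total = 0.05462 K/W
Q = ΔT / R_total = 155 / 0.05462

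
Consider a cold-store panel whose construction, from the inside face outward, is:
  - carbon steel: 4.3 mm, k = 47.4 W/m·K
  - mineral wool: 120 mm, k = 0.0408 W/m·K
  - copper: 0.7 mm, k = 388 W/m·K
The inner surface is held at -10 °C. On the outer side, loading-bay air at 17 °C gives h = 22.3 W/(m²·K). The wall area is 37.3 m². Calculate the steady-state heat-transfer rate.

Q ≈ 337 W

Model the wall as resistances in series:
R_carbon steel = L/(kA) = 0.0043/(47.4×37.3) = 2.432×10^-6 K/W
R_mineral wool = L/(kA) = 0.12/(0.0408×37.3) = 0.07885 K/W
R_copper = L/(kA) = 0.0007/(388×37.3) = 4.837×10^-8 K/W
R_outer film = 1/(h_o·A) = 1/(22.3×37.3) = 0.001202 K/W
R_total = 0.08006 K/W
Q = ΔT / R_total = 27 / 0.08006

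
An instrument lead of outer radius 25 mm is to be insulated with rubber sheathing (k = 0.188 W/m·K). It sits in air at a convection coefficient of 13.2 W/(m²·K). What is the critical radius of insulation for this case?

For a cylinder r_cr = k/h = 0.188/13.2
r_cr = 14.2 mm; since the bare radius (25 mm) is above r_cr, any added insulation will reduce heat loss.

r_cr ≈ 14.2 mm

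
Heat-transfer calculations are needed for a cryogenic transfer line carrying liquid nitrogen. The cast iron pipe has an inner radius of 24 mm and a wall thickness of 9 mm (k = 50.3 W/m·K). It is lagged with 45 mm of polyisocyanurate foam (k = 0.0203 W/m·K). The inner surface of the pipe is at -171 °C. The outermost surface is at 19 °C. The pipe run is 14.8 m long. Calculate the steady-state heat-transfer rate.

Cylindrical conduction, so R = ln(r₂/r₁)/(2πkL) per layer, in series:
R_cast iron pipe wall = ln(33/24)/(2π×50.3×14.8) = 6.808×10^-5 K/W
R_polyisocyanurate foam = ln(78/33)/(2π×0.0203×14.8) = 0.4557 K/W
R_total = 0.4558 K/W
Q = ΔT/R_total = 190/0.4558

Q ≈ 417 W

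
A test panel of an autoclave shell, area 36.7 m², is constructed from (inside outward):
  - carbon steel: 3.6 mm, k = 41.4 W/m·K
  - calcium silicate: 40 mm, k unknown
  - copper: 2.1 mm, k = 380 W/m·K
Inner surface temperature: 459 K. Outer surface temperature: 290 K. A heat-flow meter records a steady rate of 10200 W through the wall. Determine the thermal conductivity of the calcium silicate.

k ≈ 0.0658 W/(m·K)

Thermal resistances in series:
R_carbon steel = L/(kA) = 0.0036/(41.4×36.7) = 2.369×10^-6 K/W
R_copper = L/(kA) = 0.0021/(380×36.7) = 1.506×10^-7 K/W
Sum of known resistances R_other = 2.52×10^-6 K/W
Total R = ΔT/Q = 169/10200 = 0.01657 K/W
R_calcium silicate = R_total − R_other = 0.01657 K/W
k = L/(R·A) = 0.04/(0.01657×36.7)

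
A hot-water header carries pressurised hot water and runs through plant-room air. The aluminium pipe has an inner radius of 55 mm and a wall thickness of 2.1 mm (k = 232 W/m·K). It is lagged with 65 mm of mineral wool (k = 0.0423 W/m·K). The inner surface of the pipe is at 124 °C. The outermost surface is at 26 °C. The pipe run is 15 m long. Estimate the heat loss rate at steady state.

Q ≈ 514 W

Per-layer cylindrical resistances, series-summed:
R_aluminium pipe wall = ln(57.1/55)/(2π×232×15) = 1.714×10^-6 K/W
R_mineral wool = ln(122.1/57.1)/(2π×0.0423×15) = 0.1906 K/W
R_total = 0.1906 K/W
Q = ΔT/R_total = 98/0.1906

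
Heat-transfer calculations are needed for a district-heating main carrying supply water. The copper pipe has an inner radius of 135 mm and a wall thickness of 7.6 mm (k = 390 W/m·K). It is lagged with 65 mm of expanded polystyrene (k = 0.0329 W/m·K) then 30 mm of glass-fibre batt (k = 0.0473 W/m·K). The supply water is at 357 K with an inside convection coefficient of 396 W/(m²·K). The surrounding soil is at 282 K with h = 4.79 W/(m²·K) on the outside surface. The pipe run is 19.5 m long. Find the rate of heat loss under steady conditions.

Per-layer cylindrical resistances, series-summed:
R_inner film = 1/(h_i·2πr₁L) = 1/(396×2π×0.135×19.5) = 1.527×10^-4 K/W
R_copper pipe wall = ln(142.6/135)/(2π×390×19.5) = 1.146×10^-6 K/W
R_expanded polystyrene = ln(207.6/142.6)/(2π×0.0329×19.5) = 0.09317 K/W
R_glass-fibre batt = ln(237.6/207.6)/(2π×0.0473×19.5) = 0.02329 K/W
R_outer film = 1/(h_o·2πr_oL) = 1/(4.79×2π×0.2376×19.5) = 0.007171 K/W
R_total = 0.1238 K/W
Q = ΔT/R_total = 75/0.1238

Q ≈ 606 W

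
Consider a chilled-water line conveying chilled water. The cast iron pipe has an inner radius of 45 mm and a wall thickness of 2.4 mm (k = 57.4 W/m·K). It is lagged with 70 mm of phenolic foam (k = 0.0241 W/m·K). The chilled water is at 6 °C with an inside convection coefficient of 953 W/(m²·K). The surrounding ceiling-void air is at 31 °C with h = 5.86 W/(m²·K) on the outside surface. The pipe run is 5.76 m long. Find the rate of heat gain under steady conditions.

Q ≈ 23.1 W

Radial resistances (cylindrical: R_cond = ln(r_o/r_i)/(2πkL), R_conv = 1/(h·2πrL)):
R_inner film = 1/(h_i·2πr₁L) = 1/(953×2π×0.045×5.76) = 6.443×10^-4 K/W
R_cast iron pipe wall = ln(47.4/45)/(2π×57.4×5.76) = 2.501×10^-5 K/W
R_phenolic foam = ln(117.4/47.4)/(2π×0.0241×5.76) = 1.04 K/W
R_outer film = 1/(h_o·2πr_oL) = 1/(5.86×2π×0.1174×5.76) = 0.04016 K/W
R_total = 1.081 K/W
Q = ΔT/R_total = 25/1.081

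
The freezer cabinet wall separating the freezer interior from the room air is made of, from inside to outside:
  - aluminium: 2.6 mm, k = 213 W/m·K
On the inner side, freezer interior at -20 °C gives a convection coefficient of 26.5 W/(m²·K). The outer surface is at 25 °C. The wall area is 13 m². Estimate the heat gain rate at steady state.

Q ≈ 15500 W

Model the wall as resistances in series:
R_inner film = 1/(h_i·A) = 1/(26.5×13) = 0.002903 K/W
R_aluminium = L/(kA) = 0.0026/(213×13) = 9.39×10^-7 K/W
R_total = 0.002904 K/W
Q = ΔT / R_total = 45 / 0.002904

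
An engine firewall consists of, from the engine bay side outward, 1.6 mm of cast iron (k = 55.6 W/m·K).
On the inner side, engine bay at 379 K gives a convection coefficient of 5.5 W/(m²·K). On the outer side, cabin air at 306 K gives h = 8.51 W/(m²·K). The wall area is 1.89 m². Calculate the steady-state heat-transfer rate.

Q ≈ 461 W

Treating each layer as a thermal resistance in series:
R_inner film = 1/(h_i·A) = 1/(5.5×1.89) = 0.0962 K/W
R_cast iron = L/(kA) = 0.0016/(55.6×1.89) = 1.523×10^-5 K/W
R_outer film = 1/(h_o·A) = 1/(8.51×1.89) = 0.06217 K/W
R_total = 0.1584 K/W
Q = ΔT / R_total = 73 / 0.1584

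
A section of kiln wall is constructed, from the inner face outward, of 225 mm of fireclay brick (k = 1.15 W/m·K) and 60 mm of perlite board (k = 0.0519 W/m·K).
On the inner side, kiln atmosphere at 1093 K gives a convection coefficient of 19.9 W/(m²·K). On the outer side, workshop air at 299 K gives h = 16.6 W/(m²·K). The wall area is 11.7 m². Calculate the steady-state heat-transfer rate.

Series thermal resistances:
R_inner film = 1/(h_i·A) = 1/(19.9×11.7) = 0.004295 K/W
R_fireclay brick = L/(kA) = 0.225/(1.15×11.7) = 0.01672 K/W
R_perlite board = L/(kA) = 0.06/(0.0519×11.7) = 0.09881 K/W
R_outer film = 1/(h_o·A) = 1/(16.6×11.7) = 0.005149 K/W
R_total = 0.125 K/W
Q = ΔT / R_total = 794 / 0.125

Q ≈ 6350 W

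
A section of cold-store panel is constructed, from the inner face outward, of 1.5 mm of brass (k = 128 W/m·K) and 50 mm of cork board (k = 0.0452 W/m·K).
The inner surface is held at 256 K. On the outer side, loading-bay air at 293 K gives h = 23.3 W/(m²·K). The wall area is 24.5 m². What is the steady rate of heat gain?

Model the wall as resistances in series:
R_brass = L/(kA) = 0.0015/(128×24.5) = 4.783×10^-7 K/W
R_cork board = L/(kA) = 0.05/(0.0452×24.5) = 0.04515 K/W
R_outer film = 1/(h_o·A) = 1/(23.3×24.5) = 0.001752 K/W
R_total = 0.0469 K/W
Q = ΔT / R_total = 37 / 0.0469

Q ≈ 789 W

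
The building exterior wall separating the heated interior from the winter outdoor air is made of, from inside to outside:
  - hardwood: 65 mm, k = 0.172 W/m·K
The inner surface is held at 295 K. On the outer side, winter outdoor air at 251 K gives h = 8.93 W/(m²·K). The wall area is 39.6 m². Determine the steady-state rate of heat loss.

Using the resistance-network approach (series):
R_hardwood = L/(kA) = 0.065/(0.172×39.6) = 0.009543 K/W
R_outer film = 1/(h_o·A) = 1/(8.93×39.6) = 0.002828 K/W
R_total = 0.01237 K/W
Q = ΔT / R_total = 44 / 0.01237

Q ≈ 3560 W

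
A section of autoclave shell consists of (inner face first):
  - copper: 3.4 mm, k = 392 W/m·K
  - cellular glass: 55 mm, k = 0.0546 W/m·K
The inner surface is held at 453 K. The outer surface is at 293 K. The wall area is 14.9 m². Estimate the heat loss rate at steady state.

Q ≈ 2370 W

Model the wall as resistances in series:
R_copper = L/(kA) = 0.0034/(392×14.9) = 5.821×10^-7 K/W
R_cellular glass = L/(kA) = 0.055/(0.0546×14.9) = 0.06761 K/W
R_total = 0.06761 K/W
Q = ΔT / R_total = 160 / 0.06761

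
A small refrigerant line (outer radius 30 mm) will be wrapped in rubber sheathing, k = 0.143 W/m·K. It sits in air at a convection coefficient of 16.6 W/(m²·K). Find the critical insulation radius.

For a cylinder r_cr = k/h = 0.143/16.6
r_cr = 8.61 mm; since the bare radius (30 mm) is above r_cr, any added insulation will reduce heat loss.

r_cr ≈ 8.61 mm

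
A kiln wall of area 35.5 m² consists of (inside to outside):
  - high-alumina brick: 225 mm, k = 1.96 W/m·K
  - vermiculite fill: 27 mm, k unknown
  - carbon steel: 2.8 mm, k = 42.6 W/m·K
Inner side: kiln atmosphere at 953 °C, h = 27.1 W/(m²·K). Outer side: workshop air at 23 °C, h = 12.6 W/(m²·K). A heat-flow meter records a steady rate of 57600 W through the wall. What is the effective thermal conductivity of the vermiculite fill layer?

k ≈ 0.0789 W/(m·K)

Using the resistance-network approach (series):
R_inner film = 1/(h_i·A) = 1/(27.1×35.5) = 0.001039 K/W
R_high-alumina brick = L/(kA) = 0.225/(1.96×35.5) = 0.003234 K/W
R_carbon steel = L/(kA) = 0.0028/(42.6×35.5) = 1.851×10^-6 K/W
R_outer film = 1/(h_o·A) = 1/(12.6×35.5) = 0.002236 K/W
Sum of known resistances R_other = 0.006511 K/W
Total R = ΔT/Q = 930/57600 = 0.01615 K/W
R_vermiculite fill = R_total − R_other = 0.009635 K/W
k = L/(R·A) = 0.027/(0.009635×35.5)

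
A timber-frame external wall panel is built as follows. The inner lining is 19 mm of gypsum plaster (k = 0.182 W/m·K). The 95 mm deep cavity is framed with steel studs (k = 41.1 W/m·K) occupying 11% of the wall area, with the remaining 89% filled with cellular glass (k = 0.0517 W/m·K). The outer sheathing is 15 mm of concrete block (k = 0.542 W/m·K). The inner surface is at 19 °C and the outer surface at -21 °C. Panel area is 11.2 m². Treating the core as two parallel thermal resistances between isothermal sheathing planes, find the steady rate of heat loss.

Sheathing layers in series; stud and cavity paths in parallel between them.
R_inner = 0.019/(0.182×11.2) = 0.009321 K/W
R_stud  = 0.095/(41.1×0.11×11.2) = 0.001876 K/W
R_cav   = 0.095/(0.0517×0.89×11.2) = 0.1843 K/W
1/R_core = 1/R_stud + 1/R_cav → R_core = 0.001857 K/W
R_outer = 0.015/(0.542×11.2) = 0.002471 K/W
R_total = 0.01365 K/W
Q = ΔT/R_total = 40/0.01365

Q ≈ 2930 W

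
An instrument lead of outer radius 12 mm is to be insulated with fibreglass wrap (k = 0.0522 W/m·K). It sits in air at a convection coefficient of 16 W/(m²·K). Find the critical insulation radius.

For a cylinder r_cr = k/h = 0.0522/16
r_cr = 3.26 mm; since the bare radius (12 mm) is above r_cr, any added insulation will reduce heat loss.

r_cr ≈ 3.26 mm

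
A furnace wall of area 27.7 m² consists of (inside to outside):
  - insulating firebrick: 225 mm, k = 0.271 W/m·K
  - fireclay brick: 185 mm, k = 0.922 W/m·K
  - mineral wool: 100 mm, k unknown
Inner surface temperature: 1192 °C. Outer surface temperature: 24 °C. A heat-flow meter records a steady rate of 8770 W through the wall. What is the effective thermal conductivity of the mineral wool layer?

Using the resistance-network approach (series):
R_insulating firebrick = L/(kA) = 0.225/(0.271×27.7) = 0.02997 K/W
R_fireclay brick = L/(kA) = 0.185/(0.922×27.7) = 0.007244 K/W
Sum of known resistances R_other = 0.03722 K/W
Total R = ΔT/Q = 1168/8770 = 0.1332 K/W
R_mineral wool = R_total − R_other = 0.09596 K/W
k = L/(R·A) = 0.1/(0.09596×27.7)

k ≈ 0.0376 W/(m·K)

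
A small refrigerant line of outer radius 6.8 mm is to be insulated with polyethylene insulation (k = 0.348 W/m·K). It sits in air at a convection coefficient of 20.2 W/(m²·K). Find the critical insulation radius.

For a cylinder r_cr = k/h = 0.348/20.2
r_cr = 17.2 mm; since the bare radius (6.8 mm) is below r_cr, adding a thin layer of insulation will *increase* heat loss.

r_cr ≈ 17.2 mm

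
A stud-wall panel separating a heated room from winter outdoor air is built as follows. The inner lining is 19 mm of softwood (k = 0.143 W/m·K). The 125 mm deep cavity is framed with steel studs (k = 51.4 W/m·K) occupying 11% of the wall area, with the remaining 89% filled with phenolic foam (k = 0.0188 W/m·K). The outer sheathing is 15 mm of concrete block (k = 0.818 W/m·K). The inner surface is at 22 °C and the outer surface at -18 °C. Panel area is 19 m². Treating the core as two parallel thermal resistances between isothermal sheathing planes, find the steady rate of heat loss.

Q ≈ 4390 W

Sheathing layers in series; stud and cavity paths in parallel between them.
R_inner = 0.019/(0.143×19) = 0.006993 K/W
R_stud  = 0.125/(51.4×0.11×19) = 0.001164 K/W
R_cav   = 0.125/(0.0188×0.89×19) = 0.3932 K/W
1/R_core = 1/R_stud + 1/R_cav → R_core = 0.00116 K/W
R_outer = 0.015/(0.818×19) = 9.651×10^-4 K/W
R_total = 0.009118 K/W
Q = ΔT/R_total = 40/0.009118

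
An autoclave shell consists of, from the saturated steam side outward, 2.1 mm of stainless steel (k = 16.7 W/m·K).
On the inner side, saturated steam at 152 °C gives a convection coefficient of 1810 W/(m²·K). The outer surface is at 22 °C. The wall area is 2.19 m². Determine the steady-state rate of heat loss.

Series thermal resistances:
R_inner film = 1/(h_i·A) = 1/(1810×2.19) = 2.523×10^-4 K/W
R_stainless steel = L/(kA) = 0.0021/(16.7×2.19) = 5.742×10^-5 K/W
R_total = 3.097×10^-4 K/W
Q = ΔT / R_total = 130 / 3.097×10^-4

Q ≈ 420000 W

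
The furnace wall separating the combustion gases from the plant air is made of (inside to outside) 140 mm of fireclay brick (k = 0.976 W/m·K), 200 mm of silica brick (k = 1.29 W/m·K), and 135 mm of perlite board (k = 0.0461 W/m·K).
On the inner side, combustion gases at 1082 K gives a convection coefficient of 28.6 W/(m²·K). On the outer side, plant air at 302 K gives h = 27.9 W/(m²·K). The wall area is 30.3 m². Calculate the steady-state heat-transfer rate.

Q ≈ 7170 W

Series thermal resistances:
R_inner film = 1/(h_i·A) = 1/(28.6×30.3) = 0.001154 K/W
R_fireclay brick = L/(kA) = 0.14/(0.976×30.3) = 0.004734 K/W
R_silica brick = L/(kA) = 0.2/(1.29×30.3) = 0.005117 K/W
R_perlite board = L/(kA) = 0.135/(0.0461×30.3) = 0.09665 K/W
R_outer film = 1/(h_o·A) = 1/(27.9×30.3) = 0.001183 K/W
R_total = 0.1088 K/W
Q = ΔT / R_total = 780 / 0.1088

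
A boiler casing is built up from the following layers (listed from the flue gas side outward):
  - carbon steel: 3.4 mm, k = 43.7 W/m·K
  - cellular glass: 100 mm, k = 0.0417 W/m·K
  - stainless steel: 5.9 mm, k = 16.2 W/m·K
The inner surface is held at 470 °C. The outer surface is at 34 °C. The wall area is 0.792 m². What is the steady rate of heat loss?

Q ≈ 144 W

Thermal resistances in series:
R_carbon steel = L/(kA) = 0.0034/(43.7×0.792) = 9.824×10^-5 K/W
R_cellular glass = L/(kA) = 0.1/(0.0417×0.792) = 3.028 K/W
R_stainless steel = L/(kA) = 0.0059/(16.2×0.792) = 4.598×10^-4 K/W
R_total = 3.028 K/W
Q = ΔT / R_total = 436 / 3.028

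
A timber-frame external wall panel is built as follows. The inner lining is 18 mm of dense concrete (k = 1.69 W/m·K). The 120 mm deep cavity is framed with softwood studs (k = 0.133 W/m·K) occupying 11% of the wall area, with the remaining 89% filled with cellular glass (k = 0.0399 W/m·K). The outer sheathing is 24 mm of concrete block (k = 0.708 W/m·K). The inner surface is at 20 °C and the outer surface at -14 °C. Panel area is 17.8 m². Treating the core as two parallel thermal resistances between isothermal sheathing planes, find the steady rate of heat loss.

Q ≈ 248 W

Sheathing layers in series; stud and cavity paths in parallel between them.
R_inner = 0.018/(1.69×17.8) = 5.984×10^-4 K/W
R_stud  = 0.12/(0.133×0.11×17.8) = 0.4608 K/W
R_cav   = 0.12/(0.0399×0.89×17.8) = 0.1898 K/W
1/R_core = 1/R_stud + 1/R_cav → R_core = 0.1345 K/W
R_outer = 0.024/(0.708×17.8) = 0.001904 K/W
R_total = 0.137 K/W
Q = ΔT/R_total = 34/0.137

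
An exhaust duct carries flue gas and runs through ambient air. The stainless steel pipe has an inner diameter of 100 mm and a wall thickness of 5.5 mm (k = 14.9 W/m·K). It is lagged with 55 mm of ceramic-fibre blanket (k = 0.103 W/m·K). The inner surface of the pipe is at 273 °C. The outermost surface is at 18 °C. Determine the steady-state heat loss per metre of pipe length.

q′ ≈ 239 W/m

Radial resistances (cylindrical: R_cond = ln(r_o/r_i)/(2πkL), R_conv = 1/(h·2πrL)):
R_stainless steel pipe wall = ln(55.5/50)/(2π×14.9×1) = 0.001115 K/W
R_ceramic-fibre blanket = ln(110.5/55.5)/(2π×0.103×1) = 1.064 K/W
R_total = 1.065 K/W
Q = ΔT/R_total = 255/1.065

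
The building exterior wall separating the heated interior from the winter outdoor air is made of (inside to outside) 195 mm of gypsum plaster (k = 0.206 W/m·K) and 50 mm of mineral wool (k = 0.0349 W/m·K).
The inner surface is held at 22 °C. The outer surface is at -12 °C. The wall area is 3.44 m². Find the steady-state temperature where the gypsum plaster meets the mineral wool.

Using the resistance-network approach (series):
R_gypsum plaster = L/(kA) = 0.195/(0.206×3.44) = 0.2752 K/W
R_mineral wool = L/(kA) = 0.05/(0.0349×3.44) = 0.4165 K/W
R_total = 0.6916 K/W;  Q = ΔT/R_total = 34/0.6916 = 49.16 W
T_interface = T_inner − Q·ΣR(inner→interface) = 22 − 49.2×0.2752

T ≈ 8.47 °C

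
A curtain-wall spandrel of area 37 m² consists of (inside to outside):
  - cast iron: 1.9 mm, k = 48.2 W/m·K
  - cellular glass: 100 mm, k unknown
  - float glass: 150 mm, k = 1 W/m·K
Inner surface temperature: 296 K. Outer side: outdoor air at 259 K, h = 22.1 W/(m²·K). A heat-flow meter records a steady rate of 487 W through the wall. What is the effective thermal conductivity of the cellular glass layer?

k ≈ 0.0382 W/(m·K)

Model the wall as resistances in series:
R_cast iron = L/(kA) = 0.0019/(48.2×37) = 1.065×10^-6 K/W
R_float glass = L/(kA) = 0.15/(1×37) = 0.004054 K/W
R_outer film = 1/(h_o·A) = 1/(22.1×37) = 0.001223 K/W
Sum of known resistances R_other = 0.005278 K/W
Total R = ΔT/Q = 37/487 = 0.07598 K/W
R_cellular glass = R_total − R_other = 0.0707 K/W
k = L/(R·A) = 0.1/(0.0707×37)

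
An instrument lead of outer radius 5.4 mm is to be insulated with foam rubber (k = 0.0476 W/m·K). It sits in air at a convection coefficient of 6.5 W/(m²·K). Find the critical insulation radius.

For a cylinder r_cr = k/h = 0.0476/6.5
r_cr = 7.32 mm; since the bare radius (5.4 mm) is below r_cr, adding a thin layer of insulation will *increase* heat loss.

r_cr ≈ 7.32 mm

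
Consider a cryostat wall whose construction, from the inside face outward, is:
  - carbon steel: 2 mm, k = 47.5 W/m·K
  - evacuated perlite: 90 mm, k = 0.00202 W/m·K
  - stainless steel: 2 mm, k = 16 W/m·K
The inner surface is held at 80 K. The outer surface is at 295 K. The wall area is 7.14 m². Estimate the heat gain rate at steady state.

Q ≈ 34.5 W

Model the wall as resistances in series:
R_carbon steel = L/(kA) = 0.002/(47.5×7.14) = 5.897×10^-6 K/W
R_evacuated perlite = L/(kA) = 0.09/(0.00202×7.14) = 6.24 K/W
R_stainless steel = L/(kA) = 0.002/(16×7.14) = 1.751×10^-5 K/W
R_total = 6.24 K/W
Q = ΔT / R_total = 215 / 6.24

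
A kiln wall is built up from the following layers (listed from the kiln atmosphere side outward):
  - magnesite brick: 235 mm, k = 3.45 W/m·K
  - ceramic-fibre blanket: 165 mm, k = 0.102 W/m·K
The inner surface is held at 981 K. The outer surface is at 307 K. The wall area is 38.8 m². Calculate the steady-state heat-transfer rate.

Model the wall as resistances in series:
R_magnesite brick = L/(kA) = 0.235/(3.45×38.8) = 0.001756 K/W
R_ceramic-fibre blanket = L/(kA) = 0.165/(0.102×38.8) = 0.04169 K/W
R_total = 0.04345 K/W
Q = ΔT / R_total = 674 / 0.04345

Q ≈ 15500 W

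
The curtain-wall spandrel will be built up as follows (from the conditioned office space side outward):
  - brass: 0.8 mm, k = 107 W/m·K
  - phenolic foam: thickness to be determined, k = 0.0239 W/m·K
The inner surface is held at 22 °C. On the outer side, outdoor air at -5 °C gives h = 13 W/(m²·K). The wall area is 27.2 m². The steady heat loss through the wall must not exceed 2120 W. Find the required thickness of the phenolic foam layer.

Series thermal resistances:
R_brass = L/(kA) = 0.0008/(107×27.2) = 2.749×10^-7 K/W
R_outer film = 1/(h_o·A) = 1/(13×27.2) = 0.002828 K/W
Sum of the known resistances R_other = 0.002828 K/W
Required total resistance R_tot = ΔT/Q_allow = 27/2120 = 0.01274 K/W
R_phenolic foam = R_tot − R_other = 0.009908 K/W
L = R·k·A = 0.009908×0.0239×27.2

L ≈ 6.44 mm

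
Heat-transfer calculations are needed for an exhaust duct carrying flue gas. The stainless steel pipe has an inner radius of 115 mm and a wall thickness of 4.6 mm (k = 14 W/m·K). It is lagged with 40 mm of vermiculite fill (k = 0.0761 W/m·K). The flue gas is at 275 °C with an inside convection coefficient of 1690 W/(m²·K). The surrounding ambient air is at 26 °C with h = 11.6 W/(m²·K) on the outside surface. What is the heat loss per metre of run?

Cylindrical conduction, so R = ln(r₂/r₁)/(2πkL) per layer, in series:
R_inner film = 1/(h_i·2πr₁L) = 1/(1690×2π×0.115×1) = 8.189×10^-4 K/W
R_stainless steel pipe wall = ln(119.6/115)/(2π×14×1) = 4.459×10^-4 K/W
R_vermiculite fill = ln(159.6/119.6)/(2π×0.0761×1) = 0.6034 K/W
R_outer film = 1/(h_o·2πr_oL) = 1/(11.6×2π×0.1596×1) = 0.08597 K/W
R_total = 0.6906 K/W
Q = ΔT/R_total = 249/0.6906

q′ ≈ 361 W/m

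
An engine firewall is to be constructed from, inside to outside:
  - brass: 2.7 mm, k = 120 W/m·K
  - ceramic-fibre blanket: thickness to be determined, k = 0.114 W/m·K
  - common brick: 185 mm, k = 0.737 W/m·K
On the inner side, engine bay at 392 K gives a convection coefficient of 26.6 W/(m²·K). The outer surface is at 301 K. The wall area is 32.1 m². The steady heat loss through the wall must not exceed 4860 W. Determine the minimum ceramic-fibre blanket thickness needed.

L ≈ 35.6 mm

Using the resistance-network approach (series):
R_inner film = 1/(h_i·A) = 1/(26.6×32.1) = 0.001171 K/W
R_brass = L/(kA) = 0.0027/(120×32.1) = 7.009×10^-7 K/W
R_common brick = L/(kA) = 0.185/(0.737×32.1) = 0.00782 K/W
Sum of the known resistances R_other = 0.008992 K/W
Required total resistance R_tot = ΔT/Q_allow = 91/4860 = 0.01872 K/W
R_ceramic-fibre blanket = R_tot − R_other = 0.009733 K/W
L = R·k·A = 0.009733×0.114×32.1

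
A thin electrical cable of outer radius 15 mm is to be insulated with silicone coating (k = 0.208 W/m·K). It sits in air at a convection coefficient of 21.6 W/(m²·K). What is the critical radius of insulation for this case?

For a cylinder r_cr = k/h = 0.208/21.6
r_cr = 9.63 mm; since the bare radius (15 mm) is above r_cr, any added insulation will reduce heat loss.

r_cr ≈ 9.63 mm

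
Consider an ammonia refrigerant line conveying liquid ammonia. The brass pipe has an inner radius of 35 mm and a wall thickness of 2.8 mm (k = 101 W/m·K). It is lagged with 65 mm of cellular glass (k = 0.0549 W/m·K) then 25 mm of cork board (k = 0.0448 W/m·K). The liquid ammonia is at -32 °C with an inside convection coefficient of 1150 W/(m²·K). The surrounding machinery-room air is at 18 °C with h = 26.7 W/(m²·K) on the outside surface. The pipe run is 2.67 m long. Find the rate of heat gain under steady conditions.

Radial resistances (cylindrical: R_cond = ln(r_o/r_i)/(2πkL), R_conv = 1/(h·2πrL)):
R_inner film = 1/(h_i·2πr₁L) = 1/(1150×2π×0.035×2.67) = 0.001481 K/W
R_brass pipe wall = ln(37.8/35)/(2π×101×2.67) = 4.542×10^-5 K/W
R_cellular glass = ln(102.8/37.8)/(2π×0.0549×2.67) = 1.086 K/W
R_cork board = ln(127.8/102.8)/(2π×0.0448×2.67) = 0.2896 K/W
R_outer film = 1/(h_o·2πr_oL) = 1/(26.7×2π×0.1278×2.67) = 0.01747 K/W
R_total = 1.395 K/W
Q = ΔT/R_total = 50/1.395

Q ≈ 35.8 W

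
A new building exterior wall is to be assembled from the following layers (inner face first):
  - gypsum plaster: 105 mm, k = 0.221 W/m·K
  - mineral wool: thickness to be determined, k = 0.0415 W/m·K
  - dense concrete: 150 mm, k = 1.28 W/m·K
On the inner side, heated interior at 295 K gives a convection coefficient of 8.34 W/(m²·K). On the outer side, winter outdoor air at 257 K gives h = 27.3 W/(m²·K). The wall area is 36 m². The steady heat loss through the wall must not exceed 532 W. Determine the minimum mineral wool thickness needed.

Series thermal resistances:
R_inner film = 1/(h_i·A) = 1/(8.34×36) = 0.003331 K/W
R_gypsum plaster = L/(kA) = 0.105/(0.221×36) = 0.0132 K/W
R_dense concrete = L/(kA) = 0.15/(1.28×36) = 0.003255 K/W
R_outer film = 1/(h_o·A) = 1/(27.3×36) = 0.001018 K/W
Sum of the known resistances R_other = 0.0208 K/W
Required total resistance R_tot = ΔT/Q_allow = 38/532 = 0.07143 K/W
R_mineral wool = R_tot − R_other = 0.05063 K/W
L = R·k·A = 0.05063×0.0415×36

L ≈ 75.6 mm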